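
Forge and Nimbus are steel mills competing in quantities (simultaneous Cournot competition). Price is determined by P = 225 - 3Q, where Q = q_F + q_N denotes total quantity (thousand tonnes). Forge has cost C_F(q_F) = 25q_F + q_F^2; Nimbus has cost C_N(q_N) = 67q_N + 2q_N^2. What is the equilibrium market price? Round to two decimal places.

132.46

Forge's profit: π_F = (225 - 3Q)q_F - (25q_F + q_F²). Setting ∂π_F/∂q_F = 0: 200 - 8q_F - 3(q_N) = 0.
Nimbus's first-order condition: 158 - 10q_N - 3(q_F) = 0.
So q_F = (200 - 3q_N)/8 and q_N = (158 - 3q_F)/10.
Solving the pair: q_F = 1526/71, q_N = 664/71.
Total output Q = 30.8451, so price P = 225 - 3·30.8451 = 132.4648.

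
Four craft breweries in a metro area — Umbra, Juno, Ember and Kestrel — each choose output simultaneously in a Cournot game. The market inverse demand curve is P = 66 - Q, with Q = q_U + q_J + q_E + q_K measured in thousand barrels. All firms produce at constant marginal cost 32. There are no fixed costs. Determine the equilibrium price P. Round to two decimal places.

A representative firm's profit is π_i = q_i(66 - Q) - 32q_i.
Setting ∂π_i/∂q_i = 0 with rivals' quantities fixed: 34 - 2q_i - Σ_{j≠i} q_j = 0.
With identical firms every q_j equals q_i, so Σ_{j≠i} q_j = 3q_i and 34 = 5q_i, giving q_i = 34/5.
Total output Q = 136/5, so price P = 66 - 136/5 = 194/5.

38.80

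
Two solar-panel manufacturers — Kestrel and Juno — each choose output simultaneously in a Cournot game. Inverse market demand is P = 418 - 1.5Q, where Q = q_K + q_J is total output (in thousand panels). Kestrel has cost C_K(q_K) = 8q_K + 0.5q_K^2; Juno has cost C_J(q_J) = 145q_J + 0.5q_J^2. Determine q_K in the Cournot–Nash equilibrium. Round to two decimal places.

89.49

Kestrel's profit: π_K = (418 - 1.5Q)q_K - (8q_K + (1/2)q_K²). Setting ∂π_K/∂q_K = 0: 410 - 4q_K - (3/2)(q_J) = 0.
Juno's first-order condition: 273 - 4q_J - (3/2)(q_K) = 0.
So q_K = (410 - (3/2)q_J)/4 and q_J = (273 - (3/2)q_K)/4.
Substituting one into the other gives q_K = 89.4909 and q_J = 1908/55.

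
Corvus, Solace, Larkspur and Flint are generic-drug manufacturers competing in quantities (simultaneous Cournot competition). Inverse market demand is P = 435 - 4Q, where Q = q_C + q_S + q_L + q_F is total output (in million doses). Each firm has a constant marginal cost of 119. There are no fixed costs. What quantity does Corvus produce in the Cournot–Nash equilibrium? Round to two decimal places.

15.80

Each firm earns π_i = (435 - 4Q)q_i - 119q_i.
Setting ∂π_i/∂q_i = 0 with rivals' quantities fixed: 316 - 8q_i - 4·Σ_{j≠i} q_j = 0.
By symmetry each firm produces the same amount; substituting Σ_{j≠i} q_j = 3q_i yields q_i = 316/20 = 79/5.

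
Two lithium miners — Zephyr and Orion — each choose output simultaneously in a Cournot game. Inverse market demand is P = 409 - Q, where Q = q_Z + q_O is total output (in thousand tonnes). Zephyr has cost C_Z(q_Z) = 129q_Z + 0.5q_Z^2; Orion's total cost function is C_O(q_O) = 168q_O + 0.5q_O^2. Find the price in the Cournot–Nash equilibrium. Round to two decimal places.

278.75

Zephyr's profit: π_Z = (409 - Q)q_Z - (129q_Z + (1/2)q_Z²). Setting ∂π_Z/∂q_Z = 0: 280 - 3q_Z - (q_O) = 0.
Orion's profit: π_O = (409 - Q)q_O - (168q_O + (1/2)q_O²). Setting ∂π_O/∂q_O = 0: 241 - 3q_O - (q_Z) = 0.
Best responses: q_Z = (280 - q_O)/3, q_O = (241 - q_Z)/3.
Solving the pair: q_Z = 599/8, q_O = 443/8.
Total output Q = 521/4, so price P = 409 - 521/4 = 1115/4.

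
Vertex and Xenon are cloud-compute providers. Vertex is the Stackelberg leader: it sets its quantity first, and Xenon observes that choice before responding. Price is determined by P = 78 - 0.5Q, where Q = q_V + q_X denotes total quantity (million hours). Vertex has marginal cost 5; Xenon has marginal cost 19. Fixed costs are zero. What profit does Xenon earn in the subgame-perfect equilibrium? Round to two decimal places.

Solve by backward induction. Given q_V, the follower Xenon maximises π_X = (78 - (1/2)q_V - (1/2)q_X)q_X - 19q_X.
Follower FOC: 59 - (1/2)q_V - q_X = 0, so q_X(q_V) = (59 - (1/2)q_V).
Vertex substitutes q_X(q_V) into its own profit: π_V = q_V(78 - (1/2)q_V - (59 - (1/2)q_V)/2) - 5q_V = (97/2 - (1/4)q_V)q_V - 5q_V.
The leader's first-order condition 87/2 - (1/2)q_V = 0 yields q_V = 87.
Then q_X = (59 - (1/2)·87) = 31/2.
Price P = 78 - (1/2)·(205/2) = 107/4.
Xenon's profit: (107/4 - 19)·(31/2) = 961/8.

120.13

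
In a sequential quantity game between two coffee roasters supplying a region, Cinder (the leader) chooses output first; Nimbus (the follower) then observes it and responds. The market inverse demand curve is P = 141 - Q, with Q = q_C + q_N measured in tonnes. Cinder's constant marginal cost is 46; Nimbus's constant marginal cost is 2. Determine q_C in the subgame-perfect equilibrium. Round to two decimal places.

The follower Nimbus best-responds to any q_C: π_N = (141 - Q)q_N - 2q_N.
Setting the follower's marginal profit to zero, 139 - q_C - 2q_N = 0, i.e. q_N = (139 - q_C)/2.
The leader anticipates this reaction. Substituting into P = 141 - Q gives P = 143/2 - (1/2)q_C, so π_C = (143/2 - (1/2)q_C)q_C - 46q_C.
Maximising: ∂π_C/∂q_C = 51/2 - q_C = 0, giving q_C = 51/2.
Then q_N = (139 - 51/2)/2 = 227/4.

25.50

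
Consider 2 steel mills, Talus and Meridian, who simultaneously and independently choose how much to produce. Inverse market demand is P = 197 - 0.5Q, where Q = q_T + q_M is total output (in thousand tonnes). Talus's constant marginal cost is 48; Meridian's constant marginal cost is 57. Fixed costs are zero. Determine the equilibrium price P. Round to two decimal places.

100.67

Talus's profit: π_T = (197 - 0.5Q)q_T - (48q_T). Setting ∂π_T/∂q_T = 0: 149 - q_T - (1/2)(q_M) = 0.
Meridian's first-order condition: 140 - q_M - (1/2)(q_T) = 0.
Best responses: q_T = (149 - (1/2)q_M), q_M = (140 - (1/2)q_T).
Solving the pair: q_T = 316/3, q_M = 262/3.
Total output Q = 578/3, so price P = 197 - (1/2)·(578/3) = 302/3.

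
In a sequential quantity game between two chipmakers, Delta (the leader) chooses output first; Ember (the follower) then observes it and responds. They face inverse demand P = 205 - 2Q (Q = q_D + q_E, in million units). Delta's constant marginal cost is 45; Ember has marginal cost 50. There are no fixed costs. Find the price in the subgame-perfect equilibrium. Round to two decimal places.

Solve by backward induction. Given q_D, the follower Ember maximises π_E = (205 - 2q_D - 2q_E)q_E - 50q_E.
Follower FOC: 155 - 2q_D - 4q_E = 0, so q_E(q_D) = (155 - 2q_D)/4.
Delta substitutes q_E(q_D) into its own profit: π_D = q_D(205 - 2q_D - (155 - 2q_D)/2) - 45q_D = (255/2 - q_D)q_D - 45q_D.
The leader's first-order condition 165/2 - 2q_D = 0 yields q_D = 165/4.
Then q_E = (155 - 2·(165/4))/4 = 145/8.
Total output Q = 475/8, so price P = 205 - 2·(475/8) = 345/4.

86.25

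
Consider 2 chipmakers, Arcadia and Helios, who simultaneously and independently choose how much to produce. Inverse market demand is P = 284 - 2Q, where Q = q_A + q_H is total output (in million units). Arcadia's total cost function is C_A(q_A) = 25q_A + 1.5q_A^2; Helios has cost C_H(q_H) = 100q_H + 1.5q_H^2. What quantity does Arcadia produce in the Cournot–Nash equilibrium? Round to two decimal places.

Arcadia's profit: π_A = (284 - 2Q)q_A - (25q_A + (3/2)q_A²). Setting ∂π_A/∂q_A = 0: 259 - 7q_A - 2(q_H) = 0.
Helios's first-order condition: 184 - 7q_H - 2(q_A) = 0.
So q_A = (259 - 2q_H)/7 and q_H = (184 - 2q_A)/7.
Solving the pair: q_A = 289/9, q_H = 154/9.

32.11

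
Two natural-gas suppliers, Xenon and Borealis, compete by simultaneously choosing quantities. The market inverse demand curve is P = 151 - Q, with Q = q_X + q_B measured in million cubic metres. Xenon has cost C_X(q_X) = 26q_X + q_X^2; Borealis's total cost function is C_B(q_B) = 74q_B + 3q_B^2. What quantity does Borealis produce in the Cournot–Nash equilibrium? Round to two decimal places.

5.90

Xenon's profit: π_X = (151 - Q)q_X - (26q_X + q_X²). Setting ∂π_X/∂q_X = 0: 125 - 4q_X - (q_B) = 0.
Borealis's first-order condition: 77 - 8q_B - (q_X) = 0.
So q_X = (125 - q_B)/4 and q_B = (77 - q_X)/8.
Substituting one into the other gives q_X = 923/31 and q_B = 183/31.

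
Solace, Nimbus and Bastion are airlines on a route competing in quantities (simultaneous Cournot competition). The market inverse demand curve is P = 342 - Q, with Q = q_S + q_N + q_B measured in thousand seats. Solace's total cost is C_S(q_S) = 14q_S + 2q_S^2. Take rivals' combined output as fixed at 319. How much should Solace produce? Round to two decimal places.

With rivals' combined output fixed at 319, Solace's profit is π_S = (342 - 319 - q_S)q_S - (14q_S + 2q_S²) = (23 - q_S)q_S - (14q_S + 2q_S²).
∂π_S/∂q_S = 9 - 6q_S = 0, so q_S = 3/2.

1.50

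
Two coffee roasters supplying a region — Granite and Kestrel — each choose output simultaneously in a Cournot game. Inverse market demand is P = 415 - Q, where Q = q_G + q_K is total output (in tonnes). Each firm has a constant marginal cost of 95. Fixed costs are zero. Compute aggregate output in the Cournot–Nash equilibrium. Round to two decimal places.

213.33

A representative firm's profit is π_i = q_i(415 - Q) - 95q_i.
First-order condition (treating rivals' output as given): 320 - 2q_i - q_j = 0.
With identical firms every q_j equals q_i, so q_j = q_i and 320 = 3q_i, giving q_i = 320/3.
Total output Q = 320/3 + 320/3 = 640/3.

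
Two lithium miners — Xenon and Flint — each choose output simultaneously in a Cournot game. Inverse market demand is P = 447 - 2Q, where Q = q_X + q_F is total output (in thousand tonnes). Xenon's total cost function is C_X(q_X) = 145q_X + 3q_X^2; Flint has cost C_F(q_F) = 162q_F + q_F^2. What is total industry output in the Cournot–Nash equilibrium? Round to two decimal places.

62.29

Xenon's profit: π_X = (447 - 2Q)q_X - (145q_X + 3q_X²). Setting ∂π_X/∂q_X = 0: 302 - 10q_X - 2(q_F) = 0.
Flint's first-order condition: 285 - 6q_F - 2(q_X) = 0.
Best responses: q_X = (302 - 2q_F)/10, q_F = (285 - 2q_X)/6.
Substituting one into the other gives q_X = 621/28 and q_F = 1123/28.
Total output Q = 621/28 + 1123/28 = 436/7.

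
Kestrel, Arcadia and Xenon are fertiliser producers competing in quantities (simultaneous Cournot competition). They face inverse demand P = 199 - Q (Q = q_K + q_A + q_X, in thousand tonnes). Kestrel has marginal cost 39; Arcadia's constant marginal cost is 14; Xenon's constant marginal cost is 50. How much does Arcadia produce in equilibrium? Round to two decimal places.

61.50

Kestrel's profit: π_K = (199 - Q)q_K - (39q_K). Setting ∂π_K/∂q_K = 0: 160 - 2q_K - (q_A + q_X) = 0.
Arcadia's first-order condition: 185 - 2q_A - (q_K + q_X) = 0.
Xenon's profit: π_X = (199 - Q)q_X - (50q_X). Setting ∂π_X/∂q_X = 0: 149 - 2q_X - (q_K + q_A) = 0.
Adding the 3 conditions: 494 − 2Q − 2Q = 0, i.e. Q = 247/2.
Back-substituting: q_K = (160 − 247/2) = 73/2, q_A = (185 − 247/2) = 123/2, q_X = (149 − 247/2) = 51/2.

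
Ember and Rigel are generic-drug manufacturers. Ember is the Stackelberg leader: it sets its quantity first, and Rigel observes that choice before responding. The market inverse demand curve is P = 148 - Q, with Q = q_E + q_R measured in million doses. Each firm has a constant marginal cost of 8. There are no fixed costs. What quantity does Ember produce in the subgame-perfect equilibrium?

Solve by backward induction. Given q_E, the follower Rigel maximises π_R = (148 - q_E - q_R)q_R - 8q_R.
Follower FOC: 140 - q_E - 2q_R = 0, so q_R(q_E) = (140 - q_E)/2.
Ember substitutes q_R(q_E) into its own profit: π_E = q_E(148 - q_E - (140 - q_E)/2) - 8q_E = (78 - (1/2)q_E)q_E - 8q_E.
The leader's first-order condition 70 - q_E = 0 yields q_E = 70.
Then q_R = (140 - 70)/2 = 35.

70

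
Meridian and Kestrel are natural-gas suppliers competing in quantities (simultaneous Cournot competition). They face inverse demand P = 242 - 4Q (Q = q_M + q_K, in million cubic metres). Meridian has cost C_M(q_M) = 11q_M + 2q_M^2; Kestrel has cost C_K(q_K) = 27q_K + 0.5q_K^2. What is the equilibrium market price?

117

Meridian's profit: π_M = (242 - 4Q)q_M - (11q_M + 2q_M²). Setting ∂π_M/∂q_M = 0: 231 - 12q_M - 4(q_K) = 0.
Kestrel's first-order condition: 215 - 9q_K - 4(q_M) = 0.
Rearranging gives the reaction functions q_M = (231 - 4q_K)/12 and q_K = (215 - 4q_M)/9.
Solving the pair: q_M = 53/4, q_K = 18.
Total output Q = 125/4, so price P = 242 - 4·(125/4) = 117.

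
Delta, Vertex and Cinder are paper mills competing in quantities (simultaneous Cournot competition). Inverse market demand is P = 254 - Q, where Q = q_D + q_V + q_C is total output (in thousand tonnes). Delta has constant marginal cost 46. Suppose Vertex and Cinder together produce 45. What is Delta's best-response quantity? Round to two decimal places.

With rivals' combined output fixed at 45, Delta's profit is π_D = (254 - 45 - q_D)q_D - (46q_D) = (209 - q_D)q_D - (46q_D).
∂π_D/∂q_D = 163 - 2q_D = 0, so q_D = 163/2.

81.50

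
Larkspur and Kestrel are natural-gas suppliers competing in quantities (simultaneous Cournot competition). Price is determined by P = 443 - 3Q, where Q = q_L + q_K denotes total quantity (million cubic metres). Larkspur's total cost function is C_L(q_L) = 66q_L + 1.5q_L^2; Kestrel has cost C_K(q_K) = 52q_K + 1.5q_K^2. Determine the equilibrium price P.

251

Larkspur's profit: π_L = (443 - 3Q)q_L - (66q_L + (3/2)q_L²). Setting ∂π_L/∂q_L = 0: 377 - 9q_L - 3(q_K) = 0.
Kestrel's first-order condition: 391 - 9q_K - 3(q_L) = 0.
Rearranging gives the reaction functions q_L = (377 - 3q_K)/9 and q_K = (391 - 3q_L)/9.
Solving the pair: q_L = 185/6, q_K = 199/6.
Total output Q = 64, so price P = 443 - 3·64 = 251.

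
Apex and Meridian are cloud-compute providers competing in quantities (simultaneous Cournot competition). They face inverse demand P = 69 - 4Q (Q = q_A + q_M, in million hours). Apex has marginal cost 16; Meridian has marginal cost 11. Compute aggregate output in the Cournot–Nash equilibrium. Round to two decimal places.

Apex's profit: π_A = (69 - 4Q)q_A - (16q_A). Setting ∂π_A/∂q_A = 0: 53 - 8q_A - 4(q_M) = 0.
Meridian's first-order condition: 58 - 8q_M - 4(q_A) = 0.
Best responses: q_A = (53 - 4q_M)/8, q_M = (58 - 4q_A)/8.
Solving the pair: q_A = 4, q_M = 21/4.
Total output Q = 4 + 21/4 = 37/4.

9.25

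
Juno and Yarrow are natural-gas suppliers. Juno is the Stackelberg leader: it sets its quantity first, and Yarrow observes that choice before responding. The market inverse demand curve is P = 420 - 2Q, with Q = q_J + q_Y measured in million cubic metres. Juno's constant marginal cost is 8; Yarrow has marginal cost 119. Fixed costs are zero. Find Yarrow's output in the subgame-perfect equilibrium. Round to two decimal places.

The follower Yarrow best-responds to any q_J: π_Y = (420 - 2Q)q_Y - 119q_Y.
Follower FOC: 301 - 2q_J - 4q_Y = 0, so q_Y(q_J) = (301 - 2q_J)/4.
The leader anticipates this reaction. Substituting into P = 420 - 2Q gives P = 539/2 - q_J, so π_J = (539/2 - q_J)q_J - 8q_J.
Maximising: ∂π_J/∂q_J = 523/2 - 2q_J = 0, giving q_J = 523/4.
Then q_Y = (301 - 2·(523/4))/4 = 79/8.

9.88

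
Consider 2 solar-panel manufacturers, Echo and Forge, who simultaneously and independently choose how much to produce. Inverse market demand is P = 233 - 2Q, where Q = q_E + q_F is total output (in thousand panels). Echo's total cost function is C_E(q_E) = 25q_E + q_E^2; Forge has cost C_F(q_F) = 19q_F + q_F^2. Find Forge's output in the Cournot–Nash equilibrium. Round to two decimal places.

27.13

Echo's profit: π_E = (233 - 2Q)q_E - (25q_E + q_E²). Setting ∂π_E/∂q_E = 0: 208 - 6q_E - 2(q_F) = 0.
Forge's first-order condition: 214 - 6q_F - 2(q_E) = 0.
Best responses: q_E = (208 - 2q_F)/6, q_F = (214 - 2q_E)/6.
Substituting one into the other gives q_E = 205/8 and q_F = 217/8.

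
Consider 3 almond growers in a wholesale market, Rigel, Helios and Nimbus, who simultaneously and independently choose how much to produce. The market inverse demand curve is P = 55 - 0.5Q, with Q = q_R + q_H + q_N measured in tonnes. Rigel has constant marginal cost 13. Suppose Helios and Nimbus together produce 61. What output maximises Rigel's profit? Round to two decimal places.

11.50

With rivals' combined output fixed at 61, Rigel's profit is π_R = (55 - (1/2)·61 - (1/2)q_R)q_R - (13q_R) = (49/2 - (1/2)q_R)q_R - (13q_R).
∂π_R/∂q_R = 23/2 - q_R = 0, so q_R = 23/2.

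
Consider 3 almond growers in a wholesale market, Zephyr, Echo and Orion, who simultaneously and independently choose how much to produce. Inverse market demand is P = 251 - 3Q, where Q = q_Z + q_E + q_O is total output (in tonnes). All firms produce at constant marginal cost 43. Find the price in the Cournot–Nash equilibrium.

95

Each firm earns π_i = (251 - 3Q)q_i - 43q_i.
Setting ∂π_i/∂q_i = 0 with rivals' quantities fixed: 208 - 6q_i - 3·Σ_{j≠i} q_j = 0.
By symmetry each firm produces the same amount; substituting Σ_{j≠i} q_j = 2q_i yields q_i = 208/12 = 52/3.
Total output Q = 52, so price P = 251 - 3·52 = 95.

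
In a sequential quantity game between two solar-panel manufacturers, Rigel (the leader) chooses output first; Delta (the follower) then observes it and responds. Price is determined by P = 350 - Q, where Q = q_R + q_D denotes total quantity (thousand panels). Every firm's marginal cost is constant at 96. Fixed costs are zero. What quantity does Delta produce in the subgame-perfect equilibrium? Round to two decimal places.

63.50

Solve by backward induction. Given q_R, the follower Delta maximises π_D = (350 - q_R - q_D)q_D - 96q_D.
Follower FOC: 254 - q_R - 2q_D = 0, so q_D(q_R) = (254 - q_R)/2.
The leader anticipates this reaction. Substituting into P = 350 - Q gives P = 223 - (1/2)q_R, so π_R = (223 - (1/2)q_R)q_R - 96q_R.
Maximising: ∂π_R/∂q_R = 127 - q_R = 0, giving q_R = 127.
Then q_D = (254 - 127)/2 = 127/2.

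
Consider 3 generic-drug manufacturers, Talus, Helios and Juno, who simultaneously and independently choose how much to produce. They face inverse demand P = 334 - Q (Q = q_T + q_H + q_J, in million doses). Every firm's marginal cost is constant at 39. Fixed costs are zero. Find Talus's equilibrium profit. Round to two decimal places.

5439.06

Each firm earns π_i = (334 - Q)q_i - 39q_i.
First-order condition (treating rivals' output as given): 295 - 2q_i - Σ_{j≠i} q_j = 0.
By symmetry each firm produces the same amount; substituting Σ_{j≠i} q_j = 2q_i yields q_i = 295/4.
Price P = 334 - 885/4 = 451/4.
Talus's profit: (451/4 - 39)·(295/4) = 5439.0625.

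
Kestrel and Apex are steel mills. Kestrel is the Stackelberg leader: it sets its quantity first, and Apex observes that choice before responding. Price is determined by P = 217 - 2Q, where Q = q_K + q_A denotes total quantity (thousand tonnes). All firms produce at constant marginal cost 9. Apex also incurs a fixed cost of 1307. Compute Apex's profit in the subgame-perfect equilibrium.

45

Solve by backward induction. Given q_K, the follower Apex maximises π_A = (217 - 2q_K - 2q_A)q_A - 9q_A.
∂π_A/∂q_A = 208 - 2q_K - 4q_A = 0 gives the reaction function q_A = (208 - 2q_K)/4.
Kestrel substitutes q_A(q_K) into its own profit: π_K = q_K(217 - 2q_K - (208 - 2q_K)/2) - 9q_K = (113 - q_K)q_K - 9q_K.
Maximising: ∂π_K/∂q_K = 104 - 2q_K = 0, giving q_K = 52.
Then q_A = (208 - 2·52)/4 = 26.
Price P = 217 - 2·78 = 61.
Apex's profit: (61 - 9)·26 - 1307 = 45.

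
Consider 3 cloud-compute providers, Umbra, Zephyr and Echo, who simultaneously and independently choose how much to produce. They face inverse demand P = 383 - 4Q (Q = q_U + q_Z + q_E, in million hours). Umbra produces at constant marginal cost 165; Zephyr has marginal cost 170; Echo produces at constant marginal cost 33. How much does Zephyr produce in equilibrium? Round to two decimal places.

Umbra's profit: π_U = (383 - 4Q)q_U - (165q_U). Setting ∂π_U/∂q_U = 0: 218 - 8q_U - 4(q_Z + q_E) = 0.
Zephyr's first-order condition: 213 - 8q_Z - 4(q_U + q_E) = 0.
Echo's profit: π_E = (383 - 4Q)q_E - (33q_E). Setting ∂π_E/∂q_E = 0: 350 - 8q_E - 4(q_U + q_Z) = 0.
Adding the 3 first-order conditions: 781 − 16Q = 0, so Q = 781/16.
Back-substituting: q_U = (218 − 781/4)/4 = 91/16, q_Z = (213 − 781/4)/4 = 71/16, q_E = (350 − 781/4)/4 = 619/16.

4.44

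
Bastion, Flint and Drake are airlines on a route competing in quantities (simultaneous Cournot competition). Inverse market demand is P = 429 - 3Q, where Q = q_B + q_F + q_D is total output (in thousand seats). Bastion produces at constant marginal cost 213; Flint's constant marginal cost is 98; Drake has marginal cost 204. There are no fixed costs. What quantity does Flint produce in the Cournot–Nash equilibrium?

46

Bastion's profit: π_B = (429 - 3Q)q_B - (213q_B). Setting ∂π_B/∂q_B = 0: 216 - 6q_B - 3(q_F + q_D) = 0.
Flint's profit: π_F = (429 - 3Q)q_F - (98q_F). Setting ∂π_F/∂q_F = 0: 331 - 6q_F - 3(q_B + q_D) = 0.
Drake's profit: π_D = (429 - 3Q)q_D - (204q_D). Setting ∂π_D/∂q_D = 0: 225 - 6q_D - 3(q_B + q_F) = 0.
Adding the 3 first-order conditions: 772 − 12Q = 0, so Q = 193/3.
Back-substituting: q_B = (216 − 193)/3 = 23/3, q_F = (331 − 193)/3 = 46, q_D = (225 − 193)/3 = 32/3.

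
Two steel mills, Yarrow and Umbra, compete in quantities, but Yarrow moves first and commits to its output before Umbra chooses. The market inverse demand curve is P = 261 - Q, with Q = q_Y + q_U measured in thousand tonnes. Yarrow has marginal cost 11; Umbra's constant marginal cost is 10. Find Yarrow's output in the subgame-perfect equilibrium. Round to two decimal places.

Solve by backward induction. Given q_Y, the follower Umbra maximises π_U = (261 - q_Y - q_U)q_U - 10q_U.
Setting the follower's marginal profit to zero, 251 - q_Y - 2q_U = 0, i.e. q_U = (251 - q_Y)/2.
The leader anticipates this reaction. Substituting into P = 261 - Q gives P = 271/2 - (1/2)q_Y, so π_Y = (271/2 - (1/2)q_Y)q_Y - 11q_Y.
The leader's first-order condition 249/2 - q_Y = 0 yields q_Y = 249/2.
Then q_U = (251 - 249/2)/2 = 253/4.

124.50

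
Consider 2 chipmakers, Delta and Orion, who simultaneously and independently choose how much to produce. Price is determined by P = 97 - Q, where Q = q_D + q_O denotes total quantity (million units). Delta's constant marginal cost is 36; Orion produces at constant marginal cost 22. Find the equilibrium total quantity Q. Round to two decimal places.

Delta's profit: π_D = (97 - Q)q_D - (36q_D). Setting ∂π_D/∂q_D = 0: 61 - 2q_D - (q_O) = 0.
Orion's first-order condition: 75 - 2q_O - (q_D) = 0.
Rearranging gives the reaction functions q_D = (61 - q_O)/2 and q_O = (75 - q_D)/2.
Substituting one into the other gives q_D = 47/3 and q_O = 89/3.
Total output Q = 47/3 + 89/3 = 136/3.

45.33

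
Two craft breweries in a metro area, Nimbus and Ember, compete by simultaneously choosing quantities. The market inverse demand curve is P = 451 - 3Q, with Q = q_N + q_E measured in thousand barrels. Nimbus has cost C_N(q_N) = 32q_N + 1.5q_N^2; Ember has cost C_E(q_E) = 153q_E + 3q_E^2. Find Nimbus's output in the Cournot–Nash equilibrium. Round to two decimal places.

Nimbus's profit: π_N = (451 - 3Q)q_N - (32q_N + (3/2)q_N²). Setting ∂π_N/∂q_N = 0: 419 - 9q_N - 3(q_E) = 0.
Ember's first-order condition: 298 - 12q_E - 3(q_N) = 0.
Rearranging gives the reaction functions q_N = (419 - 3q_E)/9 and q_E = (298 - 3q_N)/12.
Solving the pair: q_N = 1378/33, q_E = 475/33.

41.76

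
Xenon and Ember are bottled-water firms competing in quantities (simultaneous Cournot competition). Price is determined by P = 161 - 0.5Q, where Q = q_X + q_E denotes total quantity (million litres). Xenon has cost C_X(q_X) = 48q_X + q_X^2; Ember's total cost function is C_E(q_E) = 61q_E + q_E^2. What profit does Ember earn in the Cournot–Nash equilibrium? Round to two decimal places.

1161.64

Xenon's profit: π_X = (161 - 0.5Q)q_X - (48q_X + q_X²). Setting ∂π_X/∂q_X = 0: 113 - 3q_X - (1/2)(q_E) = 0.
Ember's first-order condition: 100 - 3q_E - (1/2)(q_X) = 0.
So q_X = (113 - (1/2)q_E)/3 and q_E = (100 - (1/2)q_X)/3.
Solving the pair: q_X = 1156/35, q_E = 974/35.
Price P = 161 - (1/2)·(426/7) = 914/7.
Ember's profit: (914/7)·(974/35) - 61·(974/35) - (974/35)² = 1161.6441.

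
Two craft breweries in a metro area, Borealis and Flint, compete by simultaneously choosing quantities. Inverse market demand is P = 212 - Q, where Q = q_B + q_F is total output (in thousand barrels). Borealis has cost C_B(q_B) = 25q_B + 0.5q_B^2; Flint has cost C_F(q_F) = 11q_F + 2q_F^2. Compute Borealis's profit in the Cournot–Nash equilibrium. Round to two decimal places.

4402.63

Borealis's profit: π_B = (212 - Q)q_B - (25q_B + (1/2)q_B²). Setting ∂π_B/∂q_B = 0: 187 - 3q_B - (q_F) = 0.
Flint's first-order condition: 201 - 6q_F - (q_B) = 0.
Best responses: q_B = (187 - q_F)/3, q_F = (201 - q_B)/6.
Solving the pair: q_B = 921/17, q_F = 416/17.
Price P = 212 - 1337/17 = 133.3529.
Borealis's profit: 133.3529·(921/17) - 25·(921/17) - (1/2)(921/17)² = 4402.6349.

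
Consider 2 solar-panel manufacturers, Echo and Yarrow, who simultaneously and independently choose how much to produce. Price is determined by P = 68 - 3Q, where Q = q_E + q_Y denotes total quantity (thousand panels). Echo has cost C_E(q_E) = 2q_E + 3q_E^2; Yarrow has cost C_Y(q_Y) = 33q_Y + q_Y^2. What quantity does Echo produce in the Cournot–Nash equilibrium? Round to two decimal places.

Echo's profit: π_E = (68 - 3Q)q_E - (2q_E + 3q_E²). Setting ∂π_E/∂q_E = 0: 66 - 12q_E - 3(q_Y) = 0.
Yarrow's profit: π_Y = (68 - 3Q)q_Y - (33q_Y + q_Y²). Setting ∂π_Y/∂q_Y = 0: 35 - 8q_Y - 3(q_E) = 0.
Rearranging gives the reaction functions q_E = (66 - 3q_Y)/12 and q_Y = (35 - 3q_E)/8.
Substituting one into the other gives q_E = 141/29 and q_Y = 74/29.

4.86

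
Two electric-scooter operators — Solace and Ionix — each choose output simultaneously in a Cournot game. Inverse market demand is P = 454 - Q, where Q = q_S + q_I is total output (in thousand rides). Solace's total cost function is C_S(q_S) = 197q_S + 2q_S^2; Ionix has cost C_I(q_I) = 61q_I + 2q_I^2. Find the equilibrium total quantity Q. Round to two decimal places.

92.86

Solace's profit: π_S = (454 - Q)q_S - (197q_S + 2q_S²). Setting ∂π_S/∂q_S = 0: 257 - 6q_S - (q_I) = 0.
Ionix's first-order condition: 393 - 6q_I - (q_S) = 0.
So q_S = (257 - q_I)/6 and q_I = (393 - q_S)/6.
Solving the pair: q_S = 1149/35, q_I = 60.0286.
Total output Q = 1149/35 + 60.0286 = 650/7.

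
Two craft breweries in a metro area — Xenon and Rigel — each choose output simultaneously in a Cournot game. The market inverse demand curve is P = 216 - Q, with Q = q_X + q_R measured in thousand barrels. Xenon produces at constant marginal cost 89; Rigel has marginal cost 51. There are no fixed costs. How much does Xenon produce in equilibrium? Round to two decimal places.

Xenon's profit: π_X = (216 - Q)q_X - (89q_X). Setting ∂π_X/∂q_X = 0: 127 - 2q_X - (q_R) = 0.
Rigel's first-order condition: 165 - 2q_R - (q_X) = 0.
Rearranging gives the reaction functions q_X = (127 - q_R)/2 and q_R = (165 - q_X)/2.
Solving the pair: q_X = 89/3, q_R = 203/3.

29.67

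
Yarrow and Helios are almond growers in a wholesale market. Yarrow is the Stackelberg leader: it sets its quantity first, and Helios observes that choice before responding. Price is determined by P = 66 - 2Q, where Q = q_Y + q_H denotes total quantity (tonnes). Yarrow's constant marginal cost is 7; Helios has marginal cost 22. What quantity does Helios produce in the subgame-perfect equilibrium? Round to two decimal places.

The follower Helios best-responds to any q_Y: π_H = (66 - 2Q)q_H - 22q_H.
Follower FOC: 44 - 2q_Y - 4q_H = 0, so q_H(q_Y) = (44 - 2q_Y)/4.
The leader anticipates this reaction. Substituting into P = 66 - 2Q gives P = 44 - q_Y, so π_Y = (44 - q_Y)q_Y - 7q_Y.
Maximising: ∂π_Y/∂q_Y = 37 - 2q_Y = 0, giving q_Y = 37/2.
Then q_H = (44 - 2·(37/2))/4 = 7/4.

1.75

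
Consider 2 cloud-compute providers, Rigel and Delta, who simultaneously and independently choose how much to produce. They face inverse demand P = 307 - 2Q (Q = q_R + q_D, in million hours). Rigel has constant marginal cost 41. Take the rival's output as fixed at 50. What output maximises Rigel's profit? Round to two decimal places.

41.50

With the rival's output fixed at 50, Rigel's profit is π_R = (307 - 2·50 - 2q_R)q_R - (41q_R) = (207 - 2q_R)q_R - (41q_R).
∂π_R/∂q_R = 166 - 4q_R = 0, so q_R = 83/2.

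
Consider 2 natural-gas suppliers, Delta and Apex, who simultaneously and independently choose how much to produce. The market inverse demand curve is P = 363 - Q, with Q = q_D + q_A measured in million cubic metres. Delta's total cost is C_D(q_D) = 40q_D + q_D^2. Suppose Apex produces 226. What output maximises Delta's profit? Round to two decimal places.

With the rival's output fixed at 226, Delta's profit is π_D = (363 - 226 - q_D)q_D - (40q_D + q_D²) = (137 - q_D)q_D - (40q_D + q_D²).
∂π_D/∂q_D = 97 - 4q_D = 0, so q_D = 97/4.

24.25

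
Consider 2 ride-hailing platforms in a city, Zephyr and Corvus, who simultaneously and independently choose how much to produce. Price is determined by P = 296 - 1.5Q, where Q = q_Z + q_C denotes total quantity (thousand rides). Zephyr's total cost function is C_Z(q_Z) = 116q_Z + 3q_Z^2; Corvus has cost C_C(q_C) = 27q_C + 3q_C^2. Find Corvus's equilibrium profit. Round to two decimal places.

Zephyr's profit: π_Z = (296 - 1.5Q)q_Z - (116q_Z + 3q_Z²). Setting ∂π_Z/∂q_Z = 0: 180 - 9q_Z - (3/2)(q_C) = 0.
Corvus's first-order condition: 269 - 9q_C - (3/2)(q_Z) = 0.
So q_Z = (180 - (3/2)q_C)/9 and q_C = (269 - (3/2)q_Z)/9.
Substituting one into the other gives q_Z = 1622/105 and q_C = 956/35.
Price P = 296 - (3/2)·(898/21) = 1623/7.
Corvus's profit: (1623/7)·(956/35) - 27·(956/35) - 3(956/35)² = 3357.3159.

3357.32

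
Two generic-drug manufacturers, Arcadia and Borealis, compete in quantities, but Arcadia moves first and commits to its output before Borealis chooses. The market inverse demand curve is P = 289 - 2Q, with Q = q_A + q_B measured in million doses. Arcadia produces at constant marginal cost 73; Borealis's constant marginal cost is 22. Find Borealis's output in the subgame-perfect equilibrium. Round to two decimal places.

Solve by backward induction. Given q_A, the follower Borealis maximises π_B = (289 - 2q_A - 2q_B)q_B - 22q_B.
∂π_B/∂q_B = 267 - 2q_A - 4q_B = 0 gives the reaction function q_B = (267 - 2q_A)/4.
Arcadia substitutes q_B(q_A) into its own profit: π_A = q_A(289 - 2q_A - (267 - 2q_A)/2) - 73q_A = (311/2 - q_A)q_A - 73q_A.
The leader's first-order condition 165/2 - 2q_A = 0 yields q_A = 165/4.
Then q_B = (267 - 2·(165/4))/4 = 369/8.

46.13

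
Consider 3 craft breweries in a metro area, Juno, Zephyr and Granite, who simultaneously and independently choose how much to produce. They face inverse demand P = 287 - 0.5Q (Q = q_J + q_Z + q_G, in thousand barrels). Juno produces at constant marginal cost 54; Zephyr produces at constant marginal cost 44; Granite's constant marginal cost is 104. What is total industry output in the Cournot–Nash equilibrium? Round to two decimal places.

Juno's profit: π_J = (287 - 0.5Q)q_J - (54q_J). Setting ∂π_J/∂q_J = 0: 233 - q_J - (1/2)(q_Z + q_G) = 0.
Zephyr's profit: π_Z = (287 - 0.5Q)q_Z - (44q_Z). Setting ∂π_Z/∂q_Z = 0: 243 - q_Z - (1/2)(q_J + q_G) = 0.
Granite's first-order condition: 183 - q_G - (1/2)(q_J + q_Z) = 0.
Adding the 3 conditions: 659 − Q − Q = 0, i.e. Q = 659/2.
Back-substituting: q_J = (233 − 659/4)/(1/2) = 273/2, q_Z = (243 − 659/4)/(1/2) = 313/2, q_G = (183 − 659/4)/(1/2) = 73/2.
Total output Q = 273/2 + 313/2 + 73/2 = 659/2.

329.50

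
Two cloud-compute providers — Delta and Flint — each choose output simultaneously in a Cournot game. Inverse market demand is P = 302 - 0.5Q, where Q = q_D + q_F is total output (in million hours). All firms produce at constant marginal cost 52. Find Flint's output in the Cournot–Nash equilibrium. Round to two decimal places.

166.67

A representative firm's profit is π_i = q_i(302 - 0.5Q) - 52q_i.
First-order condition (treating rivals' output as given): 250 - q_i - (1/2)q_j = 0.
By symmetry each firm produces the same amount; substituting q_j = q_i yields q_i = 250/(3/2) = 500/3.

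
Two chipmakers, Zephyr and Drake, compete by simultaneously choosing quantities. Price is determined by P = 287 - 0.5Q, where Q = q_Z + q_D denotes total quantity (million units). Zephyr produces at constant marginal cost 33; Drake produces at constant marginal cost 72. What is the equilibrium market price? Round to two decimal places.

Zephyr's profit: π_Z = (287 - 0.5Q)q_Z - (33q_Z). Setting ∂π_Z/∂q_Z = 0: 254 - q_Z - (1/2)(q_D) = 0.
Drake's profit: π_D = (287 - 0.5Q)q_D - (72q_D). Setting ∂π_D/∂q_D = 0: 215 - q_D - (1/2)(q_Z) = 0.
So q_Z = (254 - (1/2)q_D) and q_D = (215 - (1/2)q_Z).
Solving the pair: q_Z = 586/3, q_D = 352/3.
Total output Q = 938/3, so price P = 287 - (1/2)·(938/3) = 392/3.

130.67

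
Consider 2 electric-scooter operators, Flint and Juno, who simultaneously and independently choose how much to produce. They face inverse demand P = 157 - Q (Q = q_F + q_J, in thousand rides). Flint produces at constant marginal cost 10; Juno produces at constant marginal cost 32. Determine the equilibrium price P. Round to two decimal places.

66.33

Flint's profit: π_F = (157 - Q)q_F - (10q_F). Setting ∂π_F/∂q_F = 0: 147 - 2q_F - (q_J) = 0.
Juno's first-order condition: 125 - 2q_J - (q_F) = 0.
Rearranging gives the reaction functions q_F = (147 - q_J)/2 and q_J = (125 - q_F)/2.
Substituting one into the other gives q_F = 169/3 and q_J = 103/3.
Total output Q = 272/3, so price P = 157 - 272/3 = 199/3.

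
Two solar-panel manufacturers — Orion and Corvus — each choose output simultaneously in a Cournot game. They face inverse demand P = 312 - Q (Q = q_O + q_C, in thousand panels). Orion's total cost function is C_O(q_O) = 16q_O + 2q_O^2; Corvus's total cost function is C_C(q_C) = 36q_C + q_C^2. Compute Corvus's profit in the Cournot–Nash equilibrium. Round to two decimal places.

6992.82

Orion's profit: π_O = (312 - Q)q_O - (16q_O + 2q_O²). Setting ∂π_O/∂q_O = 0: 296 - 6q_O - (q_C) = 0.
Corvus's profit: π_C = (312 - Q)q_C - (36q_C + q_C²). Setting ∂π_C/∂q_C = 0: 276 - 4q_C - (q_O) = 0.
Rearranging gives the reaction functions q_O = (296 - q_C)/6 and q_C = (276 - q_O)/4.
Solving the pair: q_O = 908/23, q_C = 1360/23.
Price P = 312 - 98.6087 = 213.3913.
Corvus's profit: 213.3913·(1360/23) - 36·(1360/23) - (1360/23)² = 6992.8166.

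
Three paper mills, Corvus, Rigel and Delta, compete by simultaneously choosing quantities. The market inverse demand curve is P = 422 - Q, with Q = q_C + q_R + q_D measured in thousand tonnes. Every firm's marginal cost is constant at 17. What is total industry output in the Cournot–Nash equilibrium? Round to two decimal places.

303.75

A representative firm's profit is π_i = q_i(422 - Q) - 17q_i.
Setting ∂π_i/∂q_i = 0 with rivals' quantities fixed: 405 - 2q_i - Σ_{j≠i} q_j = 0.
With identical firms every q_j equals q_i, so Σ_{j≠i} q_j = 2q_i and 405 = 4q_i, giving q_i = 405/4.
Total output Q = 405/4 + 405/4 + 405/4 = 1215/4.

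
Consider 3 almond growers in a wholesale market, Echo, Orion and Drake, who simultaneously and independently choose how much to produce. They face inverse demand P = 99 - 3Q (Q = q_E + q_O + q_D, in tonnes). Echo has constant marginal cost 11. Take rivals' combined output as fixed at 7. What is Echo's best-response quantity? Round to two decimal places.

11.17

With rivals' combined output fixed at 7, Echo's profit is π_E = (99 - 3·7 - 3q_E)q_E - (11q_E) = (78 - 3q_E)q_E - (11q_E).
∂π_E/∂q_E = 67 - 6q_E = 0, so q_E = 67/6.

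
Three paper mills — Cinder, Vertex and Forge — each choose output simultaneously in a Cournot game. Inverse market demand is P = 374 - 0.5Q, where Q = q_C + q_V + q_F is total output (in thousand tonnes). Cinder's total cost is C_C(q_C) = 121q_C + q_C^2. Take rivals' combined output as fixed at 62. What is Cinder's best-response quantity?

With rivals' combined output fixed at 62, Cinder's profit is π_C = (374 - (1/2)·62 - (1/2)q_C)q_C - (121q_C + q_C²) = (343 - (1/2)q_C)q_C - (121q_C + q_C²).
∂π_C/∂q_C = 222 - 3q_C = 0, so q_C = 74.

74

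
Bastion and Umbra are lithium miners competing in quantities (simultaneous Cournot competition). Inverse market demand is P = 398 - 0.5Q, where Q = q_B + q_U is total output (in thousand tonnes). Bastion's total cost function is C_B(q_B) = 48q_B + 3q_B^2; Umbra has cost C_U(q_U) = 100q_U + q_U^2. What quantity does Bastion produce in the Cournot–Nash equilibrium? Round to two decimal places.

43.42

Bastion's profit: π_B = (398 - 0.5Q)q_B - (48q_B + 3q_B²). Setting ∂π_B/∂q_B = 0: 350 - 7q_B - (1/2)(q_U) = 0.
Umbra's profit: π_U = (398 - 0.5Q)q_U - (100q_U + q_U²). Setting ∂π_U/∂q_U = 0: 298 - 3q_U - (1/2)(q_B) = 0.
So q_B = (350 - (1/2)q_U)/7 and q_U = (298 - (1/2)q_B)/3.
Substituting one into the other gives q_B = 43.4217 and q_U = 92.0964.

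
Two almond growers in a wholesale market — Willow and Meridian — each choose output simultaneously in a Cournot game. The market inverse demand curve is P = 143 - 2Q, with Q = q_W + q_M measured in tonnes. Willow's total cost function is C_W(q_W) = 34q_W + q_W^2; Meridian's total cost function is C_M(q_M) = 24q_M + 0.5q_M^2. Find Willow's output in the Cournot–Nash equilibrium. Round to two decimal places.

Willow's profit: π_W = (143 - 2Q)q_W - (34q_W + q_W²). Setting ∂π_W/∂q_W = 0: 109 - 6q_W - 2(q_M) = 0.
Meridian's first-order condition: 119 - 5q_M - 2(q_W) = 0.
Rearranging gives the reaction functions q_W = (109 - 2q_M)/6 and q_M = (119 - 2q_W)/5.
Solving the pair: q_W = 307/26, q_M = 248/13.

11.81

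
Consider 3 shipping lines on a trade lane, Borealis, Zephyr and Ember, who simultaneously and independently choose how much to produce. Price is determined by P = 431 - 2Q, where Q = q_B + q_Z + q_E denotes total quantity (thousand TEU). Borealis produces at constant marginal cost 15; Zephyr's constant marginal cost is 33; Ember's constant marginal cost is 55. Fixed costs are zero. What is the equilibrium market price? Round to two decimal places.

Borealis's profit: π_B = (431 - 2Q)q_B - (15q_B). Setting ∂π_B/∂q_B = 0: 416 - 4q_B - 2(q_Z + q_E) = 0.
Zephyr's profit: π_Z = (431 - 2Q)q_Z - (33q_Z). Setting ∂π_Z/∂q_Z = 0: 398 - 4q_Z - 2(q_B + q_E) = 0.
Ember's profit: π_E = (431 - 2Q)q_E - (55q_E). Setting ∂π_E/∂q_E = 0: 376 - 4q_E - 2(q_B + q_Z) = 0.
Adding the 3 conditions: 1190 − 4Q − 4Q = 0, i.e. Q = 595/4.
Back-substituting: q_B = (416 − 595/2)/2 = 237/4, q_Z = (398 − 595/2)/2 = 201/4, q_E = (376 − 595/2)/2 = 157/4.
Total output Q = 595/4, so price P = 431 - 2·(595/4) = 267/2.

133.50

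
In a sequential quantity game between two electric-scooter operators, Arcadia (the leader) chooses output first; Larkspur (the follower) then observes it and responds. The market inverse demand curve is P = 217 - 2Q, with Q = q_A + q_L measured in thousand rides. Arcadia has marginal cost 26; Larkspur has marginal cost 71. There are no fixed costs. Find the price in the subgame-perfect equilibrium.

85

Solve by backward induction. Given q_A, the follower Larkspur maximises π_L = (217 - 2q_A - 2q_L)q_L - 71q_L.
∂π_L/∂q_L = 146 - 2q_A - 4q_L = 0 gives the reaction function q_L = (146 - 2q_A)/4.
The leader anticipates this reaction. Substituting into P = 217 - 2Q gives P = 144 - q_A, so π_A = (144 - q_A)q_A - 26q_A.
The leader's first-order condition 118 - 2q_A = 0 yields q_A = 59.
Then q_L = (146 - 2·59)/4 = 7.
Total output Q = 66, so price P = 217 - 2·66 = 85.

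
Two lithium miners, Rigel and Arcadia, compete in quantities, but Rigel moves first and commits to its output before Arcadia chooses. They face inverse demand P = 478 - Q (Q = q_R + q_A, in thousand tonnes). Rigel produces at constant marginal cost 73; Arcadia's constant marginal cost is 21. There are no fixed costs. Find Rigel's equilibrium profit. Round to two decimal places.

15576.13

The follower Arcadia best-responds to any q_R: π_A = (478 - Q)q_A - 21q_A.
Follower FOC: 457 - q_R - 2q_A = 0, so q_A(q_R) = (457 - q_R)/2.
Rigel substitutes q_A(q_R) into its own profit: π_R = q_R(478 - q_R - (457 - q_R)/2) - 73q_R = (499/2 - (1/2)q_R)q_R - 73q_R.
The leader's first-order condition 353/2 - q_R = 0 yields q_R = 353/2.
Then q_A = (457 - 353/2)/2 = 561/4.
Price P = 478 - 1267/4 = 645/4.
Rigel's profit: (645/4 - 73)·(353/2) = 15576.1250.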